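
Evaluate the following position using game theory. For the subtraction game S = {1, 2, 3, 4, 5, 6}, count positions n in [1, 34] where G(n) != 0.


Subtraction set S = {1, 2, 3, 4, 5, 6}, so G(n) = n mod 7.
G(n) = 0 when n is a multiple of 7.
Multiples of 7 in [1, 34]: 4
N-positions (nonzero Grundy) = 34 - 4 = 30

30


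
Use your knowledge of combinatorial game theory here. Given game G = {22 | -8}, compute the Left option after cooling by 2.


Original game: {22 | -8} (a switch {a | b} with a > b).
Cooling by t (for t below the temperature (a - b)/2 = 15) taxes each move by t: {a | b} cooled by t is {a - t | b + t}.
Cooling amount: t = 2
Cooled Left option: 22 - 2 = 20
Cooled Right option: -8 + 2 = -6
Cooled game: {20 | -6}
Left option = 20

20


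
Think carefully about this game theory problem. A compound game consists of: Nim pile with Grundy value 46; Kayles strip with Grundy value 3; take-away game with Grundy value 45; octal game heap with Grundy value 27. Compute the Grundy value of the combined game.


By the Sprague-Grundy theorem, the Grundy value of a sum of games is the XOR of individual Grundy values.
Nim pile: Grundy value = 46. Running XOR: 0 XOR 46 = 46
Kayles strip: Grundy value = 3. Running XOR: 46 XOR 3 = 45
take-away game: Grundy value = 45. Running XOR: 45 XOR 45 = 0
octal game heap: Grundy value = 27. Running XOR: 0 XOR 27 = 27
The combined Grundy value is 27.

27


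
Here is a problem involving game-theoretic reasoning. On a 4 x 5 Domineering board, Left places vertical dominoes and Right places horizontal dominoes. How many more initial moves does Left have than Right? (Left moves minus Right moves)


Board is 4 x 5 (rows x cols).
Left (vertical) placements: (rows-1) * cols = 3 * 5 = 15
Right (horizontal) placements: rows * (cols-1) = 4 * 4 = 16
Advantage = Left - Right = 15 - 16 = -1

-1


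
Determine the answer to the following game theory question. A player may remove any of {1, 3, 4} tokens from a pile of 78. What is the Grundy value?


The subtraction set is S = {1, 3, 4}.
G(k) = mex{ G(k - s) : s in S, s <= k }. We compute iteratively: G(0) = 0.
G(1) = mex({0}) = 1
G(2) = mex({1}) = 0
G(3) = mex({0}) = 1
G(4) = mex({0, 1}) = 2
G(5) = mex({0, 1, 2}) = 3
G(6) = mex({0, 1, 3}) = 2
G(7) = mex({1, 2}) = 0
G(8) = mex({0, 2, 3}) = 1
G(9) = mex({1, 2, 3}) = 0
G(10) = mex({0, 2}) = 1
Observe that G(7)..G(10) = 0, 1, 0, 1 repeats G(0)..G(3) = 0, 1, 0, 1.
For k >= max(S) = 4, G(k) is determined by the previous 4 values G(k-4)..G(k-1); a window of 4 consecutive values has recurred shifted by 7, so by induction G(k + 7) = G(k) for all k >= 0: the sequence is periodic from the start with period 7.
One period: G(0..6) = 0, 1, 0, 1, 2, 3, 2.
78 mod 7 = 1, so G(78) = G(1) = 1.

1


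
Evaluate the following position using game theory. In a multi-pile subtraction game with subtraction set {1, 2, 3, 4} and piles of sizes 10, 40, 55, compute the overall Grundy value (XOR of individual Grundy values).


Subtraction set: {1, 2, 3, 4}
For this subtraction set, G(n) = n mod 5 (period = max + 1 = 5).
Pile 1 (size 10): G(10) = 10 mod 5 = 0
Pile 2 (size 40): G(40) = 40 mod 5 = 0
Pile 3 (size 55): G(55) = 55 mod 5 = 0
Total Grundy value = XOR of all: 0 XOR 0 XOR 0 = 0

0


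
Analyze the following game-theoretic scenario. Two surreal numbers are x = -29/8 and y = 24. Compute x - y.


x = -29/8, y = 24
Converting to common denominator: 8
x = -29/8, y = 192/8
x - y = -29/8 - 24 = -221/8

-221/8


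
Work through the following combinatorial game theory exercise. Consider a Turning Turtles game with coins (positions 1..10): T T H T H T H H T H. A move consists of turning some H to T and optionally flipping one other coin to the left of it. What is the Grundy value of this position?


Coins: T T H T H T H H T H
Key fact: a single head at position k behaves exactly like a Nim heap of size k (turning it to T and optionally flipping a coin at j < k corresponds to moving the heap from k to j, or to 0), and heads combine as a disjunctive sum (two heads at the same place would cancel, matching j XOR j = 0). So the Nim-value is the XOR of the 1-indexed positions of the heads.
Face-up positions (1-indexed): [3, 5, 7, 8, 10]
XOR 0 with 3: 0 XOR 3 = 3
XOR 3 with 5: 3 XOR 5 = 6
XOR 6 with 7: 6 XOR 7 = 1
XOR 1 with 8: 1 XOR 8 = 9
XOR 9 with 10: 9 XOR 10 = 3
Nim-value = 3

3


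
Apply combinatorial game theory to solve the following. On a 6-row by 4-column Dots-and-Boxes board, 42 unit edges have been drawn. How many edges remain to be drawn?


Grid: 6 x 4 boxes, i.e. 7 rows and 5 columns of dots.
Horizontal edges: (rows + 1) * cols = 7 * 4 = 28
Vertical edges: rows * (cols + 1) = 6 * 5 = 30
Total edges: 28 + 30 = 58
Edges drawn: 42
Remaining: 58 - 42 = 16

16


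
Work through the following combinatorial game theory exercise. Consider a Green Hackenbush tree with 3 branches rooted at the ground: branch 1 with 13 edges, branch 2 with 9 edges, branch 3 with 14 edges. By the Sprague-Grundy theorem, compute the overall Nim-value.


The tree has 3 branches from the ground vertex.
In Green Hackenbush, the Nim-value of a simple path of length k is k.
Branch 1: length 13, Nim-value = 13
Branch 2: length 9, Nim-value = 9
Branch 3: length 14, Nim-value = 14
Total Nim-value = XOR of all branch values:
0 XOR 13 = 13
13 XOR 9 = 4
4 XOR 14 = 10
Nim-value of the tree = 10

10


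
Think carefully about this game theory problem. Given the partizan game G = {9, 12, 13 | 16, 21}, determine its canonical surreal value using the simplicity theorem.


Left options: {9, 12, 13}, max = 13
Right options: {16, 21}, min = 16
All options are numbers and max(Left) < min(Right), so by the simplicity theorem the value is the simplest (earliest-born) number strictly between 13 and 16.
Integers 14 through 15 all lie strictly between 13 and 16.
Among integers, the simplest (lowest birthday = smallest |n|; 0 is born on day 0, +-n on day n) is 14.
No non-integer in the interval can be simpler: if x is a non-integer in the interval, then floor(x) or ceil(x) also lies in the interval (the interval contains an integer), and both are proper prefixes of x's sign expansion, i.e. born earlier. So the game value is 14.
Game value = 14

14


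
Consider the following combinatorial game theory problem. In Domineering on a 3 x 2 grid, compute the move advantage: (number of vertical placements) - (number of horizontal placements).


Board is 3 x 2 (rows x cols).
Left (vertical) placements: (rows-1) * cols = 2 * 2 = 4
Right (horizontal) placements: rows * (cols-1) = 3 * 1 = 3
Advantage = Left - Right = 4 - 3 = 1

1


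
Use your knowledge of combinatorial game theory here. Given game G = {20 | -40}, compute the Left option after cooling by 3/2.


Original game: {20 | -40} (a switch {a | b} with a > b).
Cooling by t (for t below the temperature (a - b)/2 = 30) taxes each move by t: {a | b} cooled by t is {a - t | b + t}.
Cooling amount: t = 3/2
Cooled Left option: 20 - 3/2 = 37/2
Cooled Right option: -40 + 3/2 = -77/2
Cooled game: {37/2 | -77/2}
Left option = 37/2

37/2


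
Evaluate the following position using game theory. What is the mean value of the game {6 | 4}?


Game = {6 | 4}, a switch {a | b} with numbers a > b.
Its thermograph has left wall a - t and right wall b + t, which meet at t = (a - b)/2, where both equal (a + b)/2. So the mast (mean value) is at (a + b)/2.
Mean = (6 + (4))/2 = 10/2 = 5

5


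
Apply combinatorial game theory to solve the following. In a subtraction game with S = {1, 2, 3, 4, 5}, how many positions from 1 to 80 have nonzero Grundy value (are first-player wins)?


Subtraction set S = {1, 2, 3, 4, 5}, so G(n) = n mod 6.
G(n) = 0 when n is a multiple of 6.
Multiples of 6 in [1, 80]: 13
N-positions (nonzero Grundy) = 80 - 13 = 67

67


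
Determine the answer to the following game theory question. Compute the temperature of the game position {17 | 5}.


The game is {17 | 5}, a switch {a | b} with numbers a > b.
Cooling {a | b} by t gives {a - t | b + t}, which stops being hot when a - t = b + t, i.e. at t = (a - b)/2. So the temperature of a switch is (a - b)/2.
Temperature = (Left option - Right option) / 2
= (17 - (5)) / 2
= 12 / 2
= 6

6


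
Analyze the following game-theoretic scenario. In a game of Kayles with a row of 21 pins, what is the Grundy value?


Kayles: a move removes 1 or 2 adjacent pins from a contiguous row.
Removing pins from a row of k leaves two independent rows (a, b) with a + b = k - 1 (one pin) or a + b = k - 2 (two pins); an end removal gives a = 0.
By Sprague-Grundy, G(k) = mex{ G(a) XOR G(b) } over all these splits. G(0) = 0.
G(1): splits (0,0):0^0=0 -> mex({0}) = 1
G(2): splits (0,1):0^1=1 (0,0):0^0=0 -> mex({0, 1}) = 2
G(3): splits (0,2):0^2=2 (1,1):1^1=0 (0,1):0^1=1 -> mex({0, 1, 2}) = 3
G(4): splits (0,3):0^3=3 (1,2):1^2=3 (0,2):0^2=2 (1,1):1^1=0 -> mex({0, 2, 3}) = 1
G(5): splits (0,4):0^1=1 (1,3):1^3=2 (2,2):2^2=0 (0,3):0^3=3 (1,2):1^2=3 -> mex({0, 1, 2, 3}) = 4
G(6) = mex({0, 1, 2, 4}) = 3
G(7) = mex({0, 1, 3, 4, 5}) = 2
G(8) = mex({0, 2, 3, 5, 6}) = 1
G(9) = mex({0, 1, 2, 3, 6, 7}) = 4
G(10) = mex({0, 1, 3, 4, 5, 7}) = 2
G(11) = mex({0, 1, 2, 3, 4, 5}) = 6
G(12) = mex({0, 1, 2, 3, 5, 6, 7}) = 4
G(13) = mex({0, 2, 3, 4, 6, 7}) = 1
G(14) = mex({0, 1, 4, 5, 6, 7}) = 2
G(15) = mex({0, 1, 2, 3, 4, 5, 6}) = 7
G(16) = mex({0, 2, 3, 5, 6, 7}) = 1
G(17) = mex({0, 1, 2, 3, 5, 6, 7}) = 4
G(18) = mex({0, 1, 2, 4, 5, 6}) = 3
G(19) = mex({0, 1, 3, 4, 5, 7}) = 2
G(20) = mex({0, 2, 3, 4, 5, 6, 7}) = 1
G(21) = mex({0, 1, 2, 3, 5, 6, 7}) = 4
Therefore G(21) = 4.

4


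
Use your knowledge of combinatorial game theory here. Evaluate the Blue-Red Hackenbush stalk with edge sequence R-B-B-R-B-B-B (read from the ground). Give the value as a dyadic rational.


Edges (from ground): R-B-B-R-B-B-B
By Berlekamp's sign-expansion rule, a Blue-Red Hackenbush stalk has the value of the surreal number whose sign sequence is the edge sequence with B -> + and R -> -.
Sign sequence: -++-+++
Trace the sign expansion in the surreal number tree, starting from 0:
Edge 1: R (sign -) -> bounds (-inf, 0), value = -1
Edge 2: B (sign +) -> bounds (-1, 0), value = -1/2
Edge 3: B (sign +) -> bounds (-1/2, 0), value = -1/4
Edge 4: R (sign -) -> bounds (-1/2, -1/4), value = -3/8
Edge 5: B (sign +) -> bounds (-3/8, -1/4), value = -5/16
Edge 6: B (sign +) -> bounds (-5/16, -1/4), value = -9/32
Edge 7: B (sign +) -> bounds (-9/32, -1/4), value = -17/64
Game value = -17/64

-17/64


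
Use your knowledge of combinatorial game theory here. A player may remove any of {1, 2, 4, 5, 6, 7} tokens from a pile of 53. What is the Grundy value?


The subtraction set is S = {1, 2, 4, 5, 6, 7}.
G(k) = mex{ G(k - s) : s in S, s <= k }. We compute iteratively: G(0) = 0.
G(1) = mex({0}) = 1
G(2) = mex({0, 1}) = 2
G(3) = mex({1, 2}) = 0
G(4) = mex({0, 2}) = 1
G(5) = mex({0, 1}) = 2
G(6) = mex({0, 1, 2}) = 3
G(7) = mex({0, 1, 2, 3}) = 4
G(8) = mex({0, 1, 2, 3, 4}) = 5
G(9) = mex({0, 1, 2, 4, 5}) = 3
G(10) = mex({0, 1, 2, 3, 5}) = 4
G(11) = mex({1, 2, 3, 4}) = 0
G(12) = mex({0, 2, 3, 4, 5}) = 1
G(13) = mex({0, 1, 3, 4, 5}) = 2
G(14) = mex({1, 2, 3, 4, 5}) = 0
G(15) = mex({0, 2, 3, 4, 5}) = 1
G(16) = mex({0, 1, 3, 4}) = 2
G(17) = mex({0, 1, 2, 4}) = 3
Observe that G(11)..G(17) = 0, 1, 2, 0, 1, 2, 3 repeats G(0)..G(6) = 0, 1, 2, 0, 1, 2, 3.
For k >= max(S) = 7, G(k) is determined by the previous 7 values G(k-7)..G(k-1); a window of 7 consecutive values has recurred shifted by 11, so by induction G(k + 11) = G(k) for all k >= 0: the sequence is periodic from the start with period 11.
One period: G(0..10) = 0, 1, 2, 0, 1, 2, 3, 4, 5, 3, 4.
53 mod 11 = 9, so G(53) = G(9) = 3.

3


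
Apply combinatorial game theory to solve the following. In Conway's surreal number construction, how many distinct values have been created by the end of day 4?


Day 0: {|} = 0 is born. Count = 1.
Day n: the number of surreal numbers born by day n is 2^(n+1) - 1.
By day 0: 2^1 - 1 = 1
By day 1: 2^2 - 1 = 3
By day 2: 2^3 - 1 = 7
By day 3: 2^4 - 1 = 15
By day 4: 2^5 - 1 = 31
By day 4: 31 surreal numbers.

31


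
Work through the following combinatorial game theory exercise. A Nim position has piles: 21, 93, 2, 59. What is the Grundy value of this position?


We need the XOR (exclusive or) of all pile sizes.
After XOR-ing pile 1 (size 21): 0 XOR 21 = 21
After XOR-ing pile 2 (size 93): 21 XOR 93 = 72
After XOR-ing pile 3 (size 2): 72 XOR 2 = 74
After XOR-ing pile 4 (size 59): 74 XOR 59 = 113
The Nim-value of this position is 113.

113


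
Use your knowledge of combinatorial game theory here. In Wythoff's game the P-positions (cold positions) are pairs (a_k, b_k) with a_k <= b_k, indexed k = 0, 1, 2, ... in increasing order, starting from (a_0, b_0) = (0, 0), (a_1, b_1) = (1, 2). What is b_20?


By Wythoff's theorem, a_k = floor(k * phi) and b_k = floor(k * phi^2) = a_k + k, where phi = (1 + sqrt(5))/2 is the golden ratio.
phi = (1 + sqrt(5))/2 = 1.618034
phi^2 = phi + 1 = 2.618034
k = 20
k * phi^2 = 20 * 2.618034 = 52.360680
b_20 = floor(k * phi^2) = 52 (check: a_20 + k = 32 + 20 = 52)

52


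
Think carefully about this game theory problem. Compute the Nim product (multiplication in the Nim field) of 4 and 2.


Nim multiplication is bilinear over XOR: (u XOR v) * w = (u*w) XOR (v*w).
So we split each operand into its bit components and XOR the pairwise Nim products.
4 = 4 (as XOR of powers of 2).
2 = 2 (as XOR of powers of 2).
Using the standard Nim-product table on single bits:
  2*2 = 3,   2*4 = 8,   2*8 = 12,
  4*4 = 6,   4*8 = 11,  8*8 = 13,
and  1*x = x (identity), k*l = l*k (commutative).
Pairwise Nim products:
  4 * 2 = 8
XOR them: 8 = 8.
Result: 4 * 2 = 8 (in Nim).

8


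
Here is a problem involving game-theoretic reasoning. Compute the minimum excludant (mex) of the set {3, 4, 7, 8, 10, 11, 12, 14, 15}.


Set = {3, 4, 7, 8, 10, 11, 12, 14, 15}
0 is NOT in the set. This is the mex.
mex = 0

0


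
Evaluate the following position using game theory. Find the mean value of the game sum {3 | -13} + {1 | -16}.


G1 = {3 | -13}, G2 = {1 | -16}
Each is a switch {a | b} with numbers a > b; its mean value is (a + b)/2, and mean value is additive over game sums: m(G1 + G2) = m(G1) + m(G2).
Mean of G1 = (3 + (-13))/2 = -10/2 = -5
Mean of G2 = (1 + (-16))/2 = -15/2 = -15/2
Mean of G1 + G2 = -5 + -15/2 = -25/2

-25/2


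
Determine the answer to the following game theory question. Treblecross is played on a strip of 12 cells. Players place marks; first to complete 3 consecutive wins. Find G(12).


Treblecross: place X on empty cells; 3-in-a-row wins.
Playing within two cells of an existing X lets the opponent win at once, so sensible play treats the cells i-2..i+2 around each X as dead. The player left with no safe cell loses, so this is a normal-play take-away game on strips of safe cells.
Placing X at cell i (0-indexed) of a strip of k safe cells leaves independent strips of sizes max(0, i-2) and max(0, k-i-3). Hence G(k) = mex{ G(max(0,i-2)) XOR G(max(0,k-i-3)) : 0 <= i < k }, with G(0) = 0.
G(1): splits (0,0):0^0=0 -> mex({0}) = 1
G(2): splits (0,0):0^0=0 -> mex({0}) = 1
G(3): splits (0,0):0^0=0 -> mex({0}) = 1
G(4): splits (0,1):0^1=1 (0,0):0^0=0 -> mex({0, 1}) = 2
G(5): splits (0,2):0^1=1 (0,1):0^1=1 (0,0):0^0=0 -> mex({0, 1}) = 2
G(6) = mex({1}) = 0
G(7) = mex({0, 1, 2}) = 3
G(8) = mex({0, 1, 2}) = 3
G(9) = mex({0, 2}) = 1
G(10) = mex({0, 2, 3}) = 1
G(11) = mex({0, 3}) = 1
G(12) = mex({1, 3}) = 0
Therefore G(12) = 0.

0


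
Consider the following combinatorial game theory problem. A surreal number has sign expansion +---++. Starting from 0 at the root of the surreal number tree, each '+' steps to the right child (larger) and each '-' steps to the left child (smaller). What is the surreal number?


Sign expansion: +---++
Rule: track bounds (lo, hi), initially (-inf, +inf). On '+', the current value becomes lo and we move to the simplest number in (value, hi): value + 1 if hi = +inf, otherwise the midpoint (value + hi)/2. On '-', the current value becomes hi and we move to value - 1 if lo = -inf, otherwise the midpoint (lo + value)/2.
Start at 0.
Step 1: sign = +, move right. Bounds: (0, +inf). Value = 1
Step 2: sign = -, move left. Bounds: (0, 1). Value = 1/2
Step 3: sign = -, move left. Bounds: (0, 1/2). Value = 1/4
Step 4: sign = -, move left. Bounds: (0, 1/4). Value = 1/8
Step 5: sign = +, move right. Bounds: (1/8, 1/4). Value = 3/16
Step 6: sign = +, move right. Bounds: (3/16, 1/4). Value = 7/32
The surreal number with sign expansion +---++ is 7/32.

7/32


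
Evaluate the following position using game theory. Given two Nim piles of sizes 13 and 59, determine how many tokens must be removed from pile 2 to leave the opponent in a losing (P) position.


Piles: 13 and 59
Current XOR: 13 XOR 59 = 54 (non-zero, so this is an N-position).
To make the XOR zero, we need to find a move that balances the piles.
For pile 2 (size 59): target = 59 XOR 54 = 13
We reduce pile 2 from 59 to 13.
Tokens removed: 59 - 13 = 46
Verification: 13 XOR 13 = 0

46


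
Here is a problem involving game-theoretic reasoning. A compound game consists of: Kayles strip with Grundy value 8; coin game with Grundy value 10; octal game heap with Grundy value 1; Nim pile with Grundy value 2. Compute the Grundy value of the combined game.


By the Sprague-Grundy theorem, the Grundy value of a sum of games is the XOR of individual Grundy values.
Kayles strip: Grundy value = 8. Running XOR: 0 XOR 8 = 8
coin game: Grundy value = 10. Running XOR: 8 XOR 10 = 2
octal game heap: Grundy value = 1. Running XOR: 2 XOR 1 = 3
Nim pile: Grundy value = 2. Running XOR: 3 XOR 2 = 1
The combined Grundy value is 1.

1


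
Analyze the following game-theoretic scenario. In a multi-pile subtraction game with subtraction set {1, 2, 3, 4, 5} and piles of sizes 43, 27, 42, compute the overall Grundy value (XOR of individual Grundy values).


Subtraction set: {1, 2, 3, 4, 5}
For this subtraction set, G(n) = n mod 6 (period = max + 1 = 6).
Pile 1 (size 43): G(43) = 43 mod 6 = 1
Pile 2 (size 27): G(27) = 27 mod 6 = 3
Pile 3 (size 42): G(42) = 42 mod 6 = 0
Total Grundy value = XOR of all: 1 XOR 3 XOR 0 = 2

2


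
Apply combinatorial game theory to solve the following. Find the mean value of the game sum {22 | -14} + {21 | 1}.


G1 = {22 | -14}, G2 = {21 | 1}
Each is a switch {a | b} with numbers a > b; its mean value is (a + b)/2, and mean value is additive over game sums: m(G1 + G2) = m(G1) + m(G2).
Mean of G1 = (22 + (-14))/2 = 8/2 = 4
Mean of G2 = (21 + (1))/2 = 22/2 = 11
Mean of G1 + G2 = 4 + 11 = 15

15


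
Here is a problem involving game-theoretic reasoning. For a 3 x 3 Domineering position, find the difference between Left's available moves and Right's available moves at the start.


Board is 3 x 3 (rows x cols).
Left (vertical) placements: (rows-1) * cols = 2 * 3 = 6
Right (horizontal) placements: rows * (cols-1) = 3 * 2 = 6
Advantage = Left - Right = 6 - 6 = 0

0


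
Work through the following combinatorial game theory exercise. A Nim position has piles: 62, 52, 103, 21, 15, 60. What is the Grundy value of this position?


We need the XOR (exclusive or) of all pile sizes.
After XOR-ing pile 1 (size 62): 0 XOR 62 = 62
After XOR-ing pile 2 (size 52): 62 XOR 52 = 10
After XOR-ing pile 3 (size 103): 10 XOR 103 = 109
After XOR-ing pile 4 (size 21): 109 XOR 21 = 120
After XOR-ing pile 5 (size 15): 120 XOR 15 = 119
After XOR-ing pile 6 (size 60): 119 XOR 60 = 75
The Nim-value of this position is 75.

75


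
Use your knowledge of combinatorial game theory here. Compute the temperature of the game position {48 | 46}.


The game is {48 | 46}, a switch {a | b} with numbers a > b.
Cooling {a | b} by t gives {a - t | b + t}, which stops being hot when a - t = b + t, i.e. at t = (a - b)/2. So the temperature of a switch is (a - b)/2.
Temperature = (Left option - Right option) / 2
= (48 - (46)) / 2
= 2 / 2
= 1

1


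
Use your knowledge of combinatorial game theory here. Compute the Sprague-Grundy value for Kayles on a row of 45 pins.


Kayles: a move removes 1 or 2 adjacent pins from a contiguous row.
Removing pins from a row of k leaves two independent rows (a, b) with a + b = k - 1 (one pin) or a + b = k - 2 (two pins); an end removal gives a = 0.
By Sprague-Grundy, G(k) = mex{ G(a) XOR G(b) } over all these splits. G(0) = 0.
G(1): splits (0,0):0^0=0 -> mex({0}) = 1
G(2): splits (0,1):0^1=1 (0,0):0^0=0 -> mex({0, 1}) = 2
G(3): splits (0,2):0^2=2 (1,1):1^1=0 (0,1):0^1=1 -> mex({0, 1, 2}) = 3
G(4): splits (0,3):0^3=3 (1,2):1^2=3 (0,2):0^2=2 (1,1):1^1=0 -> mex({0, 2, 3}) = 1
G(5): splits (0,4):0^1=1 (1,3):1^3=2 (2,2):2^2=0 (0,3):0^3=3 (1,2):1^2=3 -> mex({0, 1, 2, 3}) = 4
G(6) = mex({0, 1, 2, 4}) = 3
G(7) = mex({0, 1, 3, 4, 5}) = 2
G(8) = mex({0, 2, 3, 5, 6}) = 1
G(9) = mex({0, 1, 2, 3, 6, 7}) = 4
G(10) = mex({0, 1, 3, 4, 5, 7}) = 2
G(11) = mex({0, 1, 2, 3, 4, 5}) = 6
G(12) = mex({0, 1, 2, 3, 5, 6, 7}) = 4
G(13) = mex({0, 2, 3, 4, 6, 7}) = 1
G(14) = mex({0, 1, 4, 5, 6, 7}) = 2
G(15) = mex({0, 1, 2, 3, 4, 5, 6}) = 7
G(16) = mex({0, 2, 3, 5, 6, 7}) = 1
G(17) = mex({0, 1, 2, 3, 5, 6, 7}) = 4
G(18) = mex({0, 1, 2, 4, 5, 6}) = 3
G(19) = mex({0, 1, 3, 4, 5, 7}) = 2
G(20) = mex({0, 2, 3, 4, 5, 6, 7}) = 1
G(21) = mex({0, 1, 2, 3, 5, 6, 7}) = 4
G(22) = mex({0, 1, 2, 3, 4, 5, 7}) = 6
G(23) = mex({0, 1, 2, 3, 4, 5, 6}) = 7
G(24) = mex({0, 1, 2, 3, 5, 6, 7}) = 4
G(25) = mex({0, 2, 3, 4, 6, 7}) = 1
G(26) = mex({0, 1, 3, 4, 5, 6, 7}) = 2
G(27) = mex({0, 1, 2, 3, 4, 5, 6, 7}) = 8
G(28) = mex({0, 1, 2, 3, 4, 6, 7, 8}) = 5
G(29) = mex({0, 1, 2, 3, 5, 6, 7, 8, 9}) = 4
G(30) = mex({0, 1, 2, 3, 4, 5, 6, 9, 10}) = 7
G(31) = mex({0, 1, 3, 4, 5, 7, 10, 11}) = 2
G(32) = mex({0, 2, 3, 4, 5, 6, 7, 9, 11}) = 1
G(33) = mex({0, 1, 2, 3, 4, 5, 6, 7, 9, 12}) = 8
G(34) = mex({0, 1, 2, 3, 4, 5, 7, 8, 11, 12}) = 6
G(35) = mex({0, 1, 2, 3, 4, 5, 6, 8, 9, 10, 11}) = 7
G(36) = mex({0, 1, 2, 3, 5, 6, 7, 9, 10}) = 4
G(37) = mex({0, 2, 3, 4, 6, 7, 9, 10, 11, 12}) = 1
G(38) = mex({0, 1, 3, 4, 5, 6, 7, 9, 10, 11, 12}) = 2
G(39) = mex({0, 1, 2, 4, 5, 6, 7, 9, 10, 12, 14}) = 3
G(40) = mex({0, 2, 3, 4, 6, 7, 11, 12, 14}) = 1
G(41) = mex({0, 1, 2, 3, 5, 6, 7, 9, 10, 11, 12}) = 4
G(42) = mex({0, 1, 2, 3, 4, 5, 6, 9, 10}) = 7
G(43) = mex({0, 1, 3, 4, 5, 7, 9, 10, 12, 15}) = 2
G(44) = mex({0, 2, 3, 4, 5, 6, 7, 9, 10, 12, 15}) = 1
G(45) = mex({0, 1, 2, 3, 4, 5, 6, 7, 9, 10, 12, 14}) = 8
Therefore G(45) = 8.

8


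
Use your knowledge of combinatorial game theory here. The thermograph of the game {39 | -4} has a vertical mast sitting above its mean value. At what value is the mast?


Game = {39 | -4}, a switch {a | b} with numbers a > b.
Its thermograph has left wall a - t and right wall b + t, which meet at t = (a - b)/2, where both equal (a + b)/2. So the mast (mean value) is at (a + b)/2.
Mean = (39 + (-4))/2 = 35/2 = 35/2

35/2


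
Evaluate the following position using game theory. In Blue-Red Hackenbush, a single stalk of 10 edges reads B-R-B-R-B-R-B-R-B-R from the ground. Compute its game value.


Edges (from ground): B-R-B-R-B-R-B-R-B-R
By Berlekamp's sign-expansion rule, a Blue-Red Hackenbush stalk has the value of the surreal number whose sign sequence is the edge sequence with B -> + and R -> -.
Sign sequence: +-+-+-+-+-
Trace the sign expansion in the surreal number tree, starting from 0:
Edge 1: B (sign +) -> bounds (0, +inf), value = 1
Edge 2: R (sign -) -> bounds (0, 1), value = 1/2
Edge 3: B (sign +) -> bounds (1/2, 1), value = 3/4
Edge 4: R (sign -) -> bounds (1/2, 3/4), value = 5/8
Edge 5: B (sign +) -> bounds (5/8, 3/4), value = 11/16
Edge 6: R (sign -) -> bounds (5/8, 11/16), value = 21/32
Edge 7: B (sign +) -> bounds (21/32, 11/16), value = 43/64
Edge 8: R (sign -) -> bounds (21/32, 43/64), value = 85/128
Edge 9: B (sign +) -> bounds (85/128, 43/64), value = 171/256
Edge 10: R (sign -) -> bounds (85/128, 171/256), value = 341/512
Game value = 341/512

341/512


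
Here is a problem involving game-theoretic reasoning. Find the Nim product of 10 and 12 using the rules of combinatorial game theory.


Nim multiplication is bilinear over XOR: (u XOR v) * w = (u*w) XOR (v*w).
So we split each operand into its bit components and XOR the pairwise Nim products.
10 = 2 + 8 (as XOR of powers of 2).
12 = 4 + 8 (as XOR of powers of 2).
Using the standard Nim-product table on single bits:
  2*2 = 3,   2*4 = 8,   2*8 = 12,
  4*4 = 6,   4*8 = 11,  8*8 = 13,
and  1*x = x (identity), k*l = l*k (commutative).
Pairwise Nim products:
  2 * 4 = 8
  2 * 8 = 12
  8 * 4 = 11
  8 * 8 = 13
XOR them: 8 XOR 12 XOR 11 XOR 13 = 2.
Result: 10 * 12 = 2 (in Nim).

2


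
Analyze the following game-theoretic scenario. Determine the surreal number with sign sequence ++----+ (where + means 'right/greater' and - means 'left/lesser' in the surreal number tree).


Sign expansion: ++----+
Rule: track bounds (lo, hi), initially (-inf, +inf). On '+', the current value becomes lo and we move to the simplest number in (value, hi): value + 1 if hi = +inf, otherwise the midpoint (value + hi)/2. On '-', the current value becomes hi and we move to value - 1 if lo = -inf, otherwise the midpoint (lo + value)/2.
Start at 0.
Step 1: sign = +, move right. Bounds: (0, +inf). Value = 1
Step 2: sign = +, move right. Bounds: (1, +inf). Value = 2
Step 3: sign = -, move left. Bounds: (1, 2). Value = 3/2
Step 4: sign = -, move left. Bounds: (1, 3/2). Value = 5/4
Step 5: sign = -, move left. Bounds: (1, 5/4). Value = 9/8
Step 6: sign = -, move left. Bounds: (1, 9/8). Value = 17/16
Step 7: sign = +, move right. Bounds: (17/16, 9/8). Value = 35/32
The surreal number with sign expansion ++----+ is 35/32.

35/32


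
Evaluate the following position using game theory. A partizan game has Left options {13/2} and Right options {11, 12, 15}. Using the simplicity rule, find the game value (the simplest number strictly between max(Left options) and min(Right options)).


Left options: {13/2}, max = 13/2
Right options: {11, 12, 15}, min = 11
All options are numbers and max(Left) < min(Right), so by the simplicity theorem the value is the simplest (earliest-born) number strictly between 13/2 and 11.
Integers 7 through 10 all lie strictly between 13/2 and 11.
Among integers, the simplest (lowest birthday = smallest |n|; 0 is born on day 0, +-n on day n) is 7.
No non-integer in the interval can be simpler: if x is a non-integer in the interval, then floor(x) or ceil(x) also lies in the interval (the interval contains an integer), and both are proper prefixes of x's sign expansion, i.e. born earlier. So the game value is 7.
Game value = 7

7


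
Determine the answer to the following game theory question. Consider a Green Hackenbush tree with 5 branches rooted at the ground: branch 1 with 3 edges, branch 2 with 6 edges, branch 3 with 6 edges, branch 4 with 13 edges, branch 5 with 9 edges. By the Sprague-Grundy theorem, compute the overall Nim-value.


The tree has 5 branches from the ground vertex.
In Green Hackenbush, the Nim-value of a simple path of length k is k.
Branch 1: length 3, Nim-value = 3
Branch 2: length 6, Nim-value = 6
Branch 3: length 6, Nim-value = 6
Branch 4: length 13, Nim-value = 13
Branch 5: length 9, Nim-value = 9
Total Nim-value = XOR of all branch values:
0 XOR 3 = 3
3 XOR 6 = 5
5 XOR 6 = 3
3 XOR 13 = 14
14 XOR 9 = 7
Nim-value of the tree = 7

7


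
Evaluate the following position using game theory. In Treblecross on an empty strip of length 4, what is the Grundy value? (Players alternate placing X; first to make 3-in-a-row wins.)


Treblecross: place X on empty cells; 3-in-a-row wins.
Playing within two cells of an existing X lets the opponent win at once, so sensible play treats the cells i-2..i+2 around each X as dead. The player left with no safe cell loses, so this is a normal-play take-away game on strips of safe cells.
Placing X at cell i (0-indexed) of a strip of k safe cells leaves independent strips of sizes max(0, i-2) and max(0, k-i-3). Hence G(k) = mex{ G(max(0,i-2)) XOR G(max(0,k-i-3)) : 0 <= i < k }, with G(0) = 0.
G(1): splits (0,0):0^0=0 -> mex({0}) = 1
G(2): splits (0,0):0^0=0 -> mex({0}) = 1
G(3): splits (0,0):0^0=0 -> mex({0}) = 1
G(4): splits (0,1):0^1=1 (0,0):0^0=0 -> mex({0, 1}) = 2
Therefore G(4) = 2.

2


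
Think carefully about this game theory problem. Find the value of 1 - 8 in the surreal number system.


x = 1, y = 8
x - y = 1 - 8 = -7

-7


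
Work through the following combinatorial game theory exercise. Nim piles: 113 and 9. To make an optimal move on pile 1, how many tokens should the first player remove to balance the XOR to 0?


Piles: 113 and 9
Current XOR: 113 XOR 9 = 120 (non-zero, so this is an N-position).
To make the XOR zero, we need to find a move that balances the piles.
For pile 1 (size 113): target = 113 XOR 120 = 9
We reduce pile 1 from 113 to 9.
Tokens removed: 113 - 9 = 104
Verification: 9 XOR 9 = 0

104


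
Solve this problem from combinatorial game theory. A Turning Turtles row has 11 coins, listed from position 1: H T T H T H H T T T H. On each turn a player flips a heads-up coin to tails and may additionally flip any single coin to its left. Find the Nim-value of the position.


Coins: H T T H T H H T T T H
Key fact: a single head at position k behaves exactly like a Nim heap of size k (turning it to T and optionally flipping a coin at j < k corresponds to moving the heap from k to j, or to 0), and heads combine as a disjunctive sum (two heads at the same place would cancel, matching j XOR j = 0). So the Nim-value is the XOR of the 1-indexed positions of the heads.
Face-up positions (1-indexed): [1, 4, 6, 7, 11]
XOR 0 with 1: 0 XOR 1 = 1
XOR 1 with 4: 1 XOR 4 = 5
XOR 5 with 6: 5 XOR 6 = 3
XOR 3 with 7: 3 XOR 7 = 4
XOR 4 with 11: 4 XOR 11 = 15
Nim-value = 15

15


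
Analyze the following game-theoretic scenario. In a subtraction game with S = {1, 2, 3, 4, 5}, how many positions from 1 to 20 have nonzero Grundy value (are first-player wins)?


Subtraction set S = {1, 2, 3, 4, 5}, so G(n) = n mod 6.
G(n) = 0 when n is a multiple of 6.
Multiples of 6 in [1, 20]: 3
N-positions (nonzero Grundy) = 20 - 3 = 17

17


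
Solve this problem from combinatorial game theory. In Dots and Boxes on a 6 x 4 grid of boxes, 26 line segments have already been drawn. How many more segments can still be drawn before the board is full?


Grid: 6 x 4 boxes, i.e. 7 rows and 5 columns of dots.
Horizontal edges: (rows + 1) * cols = 7 * 4 = 28
Vertical edges: rows * (cols + 1) = 6 * 5 = 30
Total edges: 28 + 30 = 58
Edges drawn: 26
Remaining: 58 - 26 = 32

32


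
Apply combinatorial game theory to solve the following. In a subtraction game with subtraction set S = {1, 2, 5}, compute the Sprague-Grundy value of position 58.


The subtraction set is S = {1, 2, 5}.
G(k) = mex{ G(k - s) : s in S, s <= k }. We compute iteratively: G(0) = 0.
G(1) = mex({0}) = 1
G(2) = mex({0, 1}) = 2
G(3) = mex({1, 2}) = 0
G(4) = mex({0, 2}) = 1
G(5) = mex({0, 1}) = 2
G(6) = mex({1, 2}) = 0
G(7) = mex({0, 2}) = 1
Observe that G(3)..G(7) = 0, 1, 2, 0, 1 repeats G(0)..G(4) = 0, 1, 2, 0, 1.
For k >= max(S) = 5, G(k) is determined by the previous 5 values G(k-5)..G(k-1); a window of 5 consecutive values has recurred shifted by 3, so by induction G(k + 3) = G(k) for all k >= 0: the sequence is periodic from the start with period 3.
One period: G(0..2) = 0, 1, 2.
58 mod 3 = 1, so G(58) = G(1) = 1.

1


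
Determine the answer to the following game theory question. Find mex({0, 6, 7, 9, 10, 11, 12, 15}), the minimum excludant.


Set = {0, 6, 7, 9, 10, 11, 12, 15}
0 is in the set.
1 is NOT in the set. This is the mex.
mex = 1

1


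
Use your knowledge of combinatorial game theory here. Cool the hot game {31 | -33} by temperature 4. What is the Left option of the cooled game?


Original game: {31 | -33} (a switch {a | b} with a > b).
Cooling by t (for t below the temperature (a - b)/2 = 32) taxes each move by t: {a | b} cooled by t is {a - t | b + t}.
Cooling amount: t = 4
Cooled Left option: 31 - 4 = 27
Cooled Right option: -33 + 4 = -29
Cooled game: {27 | -29}
Left option = 27

27


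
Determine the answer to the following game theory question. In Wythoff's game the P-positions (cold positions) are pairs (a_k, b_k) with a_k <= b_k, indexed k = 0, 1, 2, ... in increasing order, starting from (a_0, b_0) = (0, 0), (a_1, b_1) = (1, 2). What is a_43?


By Wythoff's theorem, a_k = floor(k * phi) and b_k = floor(k * phi^2) = a_k + k, where phi = (1 + sqrt(5))/2 is the golden ratio.
phi = (1 + sqrt(5))/2 = 1.618034
k = 43
k * phi = 43 * 1.618034 = 69.575462
a_43 = floor(k * phi) = 69

69


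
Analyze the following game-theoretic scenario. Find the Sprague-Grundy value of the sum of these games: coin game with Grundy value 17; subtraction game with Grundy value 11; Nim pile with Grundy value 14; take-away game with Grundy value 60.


By the Sprague-Grundy theorem, the Grundy value of a sum of games is the XOR of individual Grundy values.
coin game: Grundy value = 17. Running XOR: 0 XOR 17 = 17
subtraction game: Grundy value = 11. Running XOR: 17 XOR 11 = 26
Nim pile: Grundy value = 14. Running XOR: 26 XOR 14 = 20
take-away game: Grundy value = 60. Running XOR: 20 XOR 60 = 40
The combined Grundy value is 40.

40


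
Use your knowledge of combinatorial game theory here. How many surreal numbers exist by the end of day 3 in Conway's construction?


Day 0: {|} = 0 is born. Count = 1.
Day n: the number of surreal numbers born by day n is 2^(n+1) - 1.
By day 0: 2^1 - 1 = 1
By day 1: 2^2 - 1 = 3
By day 2: 2^3 - 1 = 7
By day 3: 2^4 - 1 = 15
By day 3: 15 surreal numbers.

15


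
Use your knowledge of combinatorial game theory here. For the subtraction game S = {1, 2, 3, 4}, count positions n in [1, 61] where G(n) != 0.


Subtraction set S = {1, 2, 3, 4}, so G(n) = n mod 5.
G(n) = 0 when n is a multiple of 5.
Multiples of 5 in [1, 61]: 12
N-positions (nonzero Grundy) = 61 - 12 = 49

49


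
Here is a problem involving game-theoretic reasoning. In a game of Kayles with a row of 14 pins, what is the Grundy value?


Kayles: a move removes 1 or 2 adjacent pins from a contiguous row.
Removing pins from a row of k leaves two independent rows (a, b) with a + b = k - 1 (one pin) or a + b = k - 2 (two pins); an end removal gives a = 0.
By Sprague-Grundy, G(k) = mex{ G(a) XOR G(b) } over all these splits. G(0) = 0.
G(1): splits (0,0):0^0=0 -> mex({0}) = 1
G(2): splits (0,1):0^1=1 (0,0):0^0=0 -> mex({0, 1}) = 2
G(3): splits (0,2):0^2=2 (1,1):1^1=0 (0,1):0^1=1 -> mex({0, 1, 2}) = 3
G(4): splits (0,3):0^3=3 (1,2):1^2=3 (0,2):0^2=2 (1,1):1^1=0 -> mex({0, 2, 3}) = 1
G(5): splits (0,4):0^1=1 (1,3):1^3=2 (2,2):2^2=0 (0,3):0^3=3 (1,2):1^2=3 -> mex({0, 1, 2, 3}) = 4
G(6) = mex({0, 1, 2, 4}) = 3
G(7) = mex({0, 1, 3, 4, 5}) = 2
G(8) = mex({0, 2, 3, 5, 6}) = 1
G(9) = mex({0, 1, 2, 3, 6, 7}) = 4
G(10) = mex({0, 1, 3, 4, 5, 7}) = 2
G(11) = mex({0, 1, 2, 3, 4, 5}) = 6
G(12) = mex({0, 1, 2, 3, 5, 6, 7}) = 4
G(13) = mex({0, 2, 3, 4, 6, 7}) = 1
G(14) = mex({0, 1, 4, 5, 6, 7}) = 2
Therefore G(14) = 2.

2


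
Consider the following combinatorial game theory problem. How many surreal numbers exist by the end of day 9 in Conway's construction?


Day 0: {|} = 0 is born. Count = 1.
Day n: the number of surreal numbers born by day n is 2^(n+1) - 1.
By day 0: 2^1 - 1 = 1
By day 1: 2^2 - 1 = 3
By day 2: 2^3 - 1 = 7
By day 3: 2^4 - 1 = 15
By day 4: 2^5 - 1 = 31
By day 5: 2^6 - 1 = 63
By day 6: 2^7 - 1 = 127
By day 7: 2^8 - 1 = 255
By day 8: 2^9 - 1 = 511
By day 9: 2^10 - 1 = 1023
By day 9: 1023 surreal numbers.

1023


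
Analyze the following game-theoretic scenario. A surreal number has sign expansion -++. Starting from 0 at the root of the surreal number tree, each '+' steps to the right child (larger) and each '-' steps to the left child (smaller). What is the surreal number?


Sign expansion: -++
Rule: track bounds (lo, hi), initially (-inf, +inf). On '+', the current value becomes lo and we move to the simplest number in (value, hi): value + 1 if hi = +inf, otherwise the midpoint (value + hi)/2. On '-', the current value becomes hi and we move to value - 1 if lo = -inf, otherwise the midpoint (lo + value)/2.
Start at 0.
Step 1: sign = -, move left. Bounds: (-inf, 0). Value = -1
Step 2: sign = +, move right. Bounds: (-1, 0). Value = -1/2
Step 3: sign = +, move right. Bounds: (-1/2, 0). Value = -1/4
The surreal number with sign expansion -++ is -1/4.

-1/4


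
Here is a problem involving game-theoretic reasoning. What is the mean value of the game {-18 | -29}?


Game = {-18 | -29}, a switch {a | b} with numbers a > b.
Its thermograph has left wall a - t and right wall b + t, which meet at t = (a - b)/2, where both equal (a + b)/2. So the mast (mean value) is at (a + b)/2.
Mean = (-18 + (-29))/2 = -47/2 = -47/2

-47/2


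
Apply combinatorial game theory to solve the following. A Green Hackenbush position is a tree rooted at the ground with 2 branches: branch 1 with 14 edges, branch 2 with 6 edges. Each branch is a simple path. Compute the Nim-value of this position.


The tree has 2 branches from the ground vertex.
In Green Hackenbush, the Nim-value of a simple path of length k is k.
Branch 1: length 14, Nim-value = 14
Branch 2: length 6, Nim-value = 6
Total Nim-value = XOR of all branch values:
0 XOR 14 = 14
14 XOR 6 = 8
Nim-value of the tree = 8

8


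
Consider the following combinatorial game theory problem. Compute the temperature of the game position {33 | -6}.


The game is {33 | -6}, a switch {a | b} with numbers a > b.
Cooling {a | b} by t gives {a - t | b + t}, which stops being hot when a - t = b + t, i.e. at t = (a - b)/2. So the temperature of a switch is (a - b)/2.
Temperature = (Left option - Right option) / 2
= (33 - (-6)) / 2
= 39 / 2
= 39/2

39/2


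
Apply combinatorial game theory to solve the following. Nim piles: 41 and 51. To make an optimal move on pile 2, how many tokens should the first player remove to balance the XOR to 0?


Piles: 41 and 51
Current XOR: 41 XOR 51 = 26 (non-zero, so this is an N-position).
To make the XOR zero, we need to find a move that balances the piles.
For pile 2 (size 51): target = 51 XOR 26 = 41
We reduce pile 2 from 51 to 41.
Tokens removed: 51 - 41 = 10
Verification: 41 XOR 41 = 0

10


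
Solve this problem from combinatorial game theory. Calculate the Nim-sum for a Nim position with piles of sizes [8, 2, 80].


We need the XOR (exclusive or) of all pile sizes.
After XOR-ing pile 1 (size 8): 0 XOR 8 = 8
After XOR-ing pile 2 (size 2): 8 XOR 2 = 10
After XOR-ing pile 3 (size 80): 10 XOR 80 = 90
The Nim-value of this position is 90.

90


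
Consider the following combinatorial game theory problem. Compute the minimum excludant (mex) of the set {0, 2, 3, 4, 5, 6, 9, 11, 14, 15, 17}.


Set = {0, 2, 3, 4, 5, 6, 9, 11, 14, 15, 17}
0 is in the set.
1 is NOT in the set. This is the mex.
mex = 1

1


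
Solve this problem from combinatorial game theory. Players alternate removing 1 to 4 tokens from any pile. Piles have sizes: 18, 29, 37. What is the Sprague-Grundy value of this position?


Subtraction set: {1, 2, 3, 4}
For this subtraction set, G(n) = n mod 5 (period = max + 1 = 5).
Pile 1 (size 18): G(18) = 18 mod 5 = 3
Pile 2 (size 29): G(29) = 29 mod 5 = 4
Pile 3 (size 37): G(37) = 37 mod 5 = 2
Total Grundy value = XOR of all: 3 XOR 4 XOR 2 = 5

5


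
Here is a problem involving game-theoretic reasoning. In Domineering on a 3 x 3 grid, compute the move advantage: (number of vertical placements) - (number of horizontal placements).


Board is 3 x 3 (rows x cols).
Left (vertical) placements: (rows-1) * cols = 2 * 3 = 6
Right (horizontal) placements: rows * (cols-1) = 3 * 2 = 6
Advantage = Left - Right = 6 - 6 = 0

0


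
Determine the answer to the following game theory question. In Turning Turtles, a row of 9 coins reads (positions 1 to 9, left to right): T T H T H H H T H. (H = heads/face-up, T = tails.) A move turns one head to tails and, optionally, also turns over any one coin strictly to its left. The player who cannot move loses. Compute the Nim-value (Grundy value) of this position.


Coins: T T H T H H H T H
Key fact: a single head at position k behaves exactly like a Nim heap of size k (turning it to T and optionally flipping a coin at j < k corresponds to moving the heap from k to j, or to 0), and heads combine as a disjunctive sum (two heads at the same place would cancel, matching j XOR j = 0). So the Nim-value is the XOR of the 1-indexed positions of the heads.
Face-up positions (1-indexed): [3, 5, 6, 7, 9]
XOR 0 with 3: 0 XOR 3 = 3
XOR 3 with 5: 3 XOR 5 = 6
XOR 6 with 6: 6 XOR 6 = 0
XOR 0 with 7: 0 XOR 7 = 7
XOR 7 with 9: 7 XOR 9 = 14
Nim-value = 14

14
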